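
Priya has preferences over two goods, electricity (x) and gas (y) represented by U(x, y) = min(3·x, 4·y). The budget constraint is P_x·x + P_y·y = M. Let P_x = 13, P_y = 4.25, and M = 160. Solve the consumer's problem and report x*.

Demand: x*(P_x,P_y,M) = 4·M/(4·P_x + 3·P_y), y* = 3·M/(4·P_x + 3·P_y).
Here 4·13 + 3·4.25 = 64.75, giving x* = 9.8842.

x* = 9.8842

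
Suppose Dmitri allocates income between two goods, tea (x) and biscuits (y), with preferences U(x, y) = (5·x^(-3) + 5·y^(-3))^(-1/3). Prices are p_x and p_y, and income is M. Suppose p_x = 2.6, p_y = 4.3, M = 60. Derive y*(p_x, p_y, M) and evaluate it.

MRS = MU_x/MU_y = (y/x)^(4). Set equal to p_x/p_y.
Solve for the ratio: y/x = [p_x/p_y]^(0.25).
With the ratio pinned down, the budget gives x* = M/(p_x + p_y·(y/x)) and y* = (y/x)·x*.
Numerically y/x = 0.881812, so x* = 60/(2.6 + 4.3·0.881812) = 9.387 and y* = 0.881812·9.387 = 8.2776.

y* = 8.2776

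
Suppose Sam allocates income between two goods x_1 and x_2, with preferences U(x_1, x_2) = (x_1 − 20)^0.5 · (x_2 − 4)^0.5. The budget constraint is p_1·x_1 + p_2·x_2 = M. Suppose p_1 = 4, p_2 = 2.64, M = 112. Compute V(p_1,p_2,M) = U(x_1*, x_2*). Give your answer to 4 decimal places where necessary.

V = 3.2989

This is Cobb-Douglas in (x_1−20, x_2−4): tangency gives 0.5·p_2·(x_2−4) = 0.5·p_1·(x_1−20).
Substituting into the budget: x_1* = 20 + 0.5·(M − 20·p_1 − 4·p_2)/p_1, and x_2* = 4 + 0.5·(…)/p_2.
Discretionary income = 112 − 20·4 − 4·2.64 = 21.44; x_1* = 20 + 0.5·21.44/4 = 22.68; x_2* = 4 + 0.5·21.44/2.64 = 8.0606.
Utility at the optimum: U(22.68, 8.0606) = 3.2989.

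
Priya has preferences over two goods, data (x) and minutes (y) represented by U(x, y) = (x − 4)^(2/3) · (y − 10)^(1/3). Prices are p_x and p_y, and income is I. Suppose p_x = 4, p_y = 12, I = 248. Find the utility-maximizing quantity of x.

x* = 22.6667

MRS = 2·(y−10)/(x−4). Tangency with p_x/p_y gives y−10 = (1/2)·(p_x/p_y)·(x−4).
After buying the subsistence bundle (4, 10), a share 2/3 of the remaining income goes to x: x* = 4 + 2/3·(I − 4p_x − 10p_y)/p_x.
Discretionary income = 248 − 4·4 − 10·12 = 112; x* = 4 + 2/3·112/4 = 22.6667.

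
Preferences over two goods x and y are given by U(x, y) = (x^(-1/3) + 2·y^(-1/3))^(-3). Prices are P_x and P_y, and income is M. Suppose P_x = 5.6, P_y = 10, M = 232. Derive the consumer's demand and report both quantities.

Substitute y = (y/x)·x into the budget: x* = M/(P_x + P_y·(y/x)).
Numerically y/x = 1.088713, so x* = 232/(5.6 + 10·1.088713) = 14.0716 and y* = 1.088713·14.0716 = 15.3199.

x* = 14.0716, y* = 15.3199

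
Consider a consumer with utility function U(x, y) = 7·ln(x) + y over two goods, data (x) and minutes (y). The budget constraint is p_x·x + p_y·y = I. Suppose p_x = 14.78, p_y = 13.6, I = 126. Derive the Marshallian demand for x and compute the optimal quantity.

Set MRS = p_x/p_y: (7/x)/1 = p_x/p_y.
So x*(p_x,p_y) = 7·p_y/p_x, independent of income; and y* = (I − 7·p_y)/p_y.
At the given prices: x* = 7·13.6/14.78 = 6.4411.

x* = 6.4411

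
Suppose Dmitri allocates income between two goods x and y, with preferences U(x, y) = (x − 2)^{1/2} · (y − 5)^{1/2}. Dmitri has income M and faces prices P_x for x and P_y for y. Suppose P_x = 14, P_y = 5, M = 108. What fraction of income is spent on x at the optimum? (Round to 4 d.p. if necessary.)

MRS = (y−5)/(x−2). Tangency with P_x/P_y gives y−5 = (P_x/P_y)·(x−2).
Substituting into the budget: x* = 2 + 0.5·(M − 2·P_x − 5·P_y)/P_x, and y* = 5 + 0.5·(…)/P_y.
Discretionary income = 108 − 2·14 − 5·5 = 55; x* = 2 + 0.5·55/14 = 3.9643; y* = 5 + 0.5·55/5 = 10.5.
Expenditure on x: 14·3.9643 = 55.5; share = 0.5139.

share on x = 0.5139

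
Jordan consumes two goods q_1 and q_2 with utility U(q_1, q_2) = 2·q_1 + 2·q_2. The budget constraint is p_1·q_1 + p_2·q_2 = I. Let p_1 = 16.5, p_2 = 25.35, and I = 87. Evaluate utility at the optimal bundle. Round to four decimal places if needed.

V = 10.5455

Linear utility — the consumer picks whichever good has higher MU/price: 2/16.5 = 0.1212 vs 2/25.35 = 0.0789.
q_1 gives more utility per dollar, so spend all income on q_1: q_1* = I/p_1, q_2* = 0.
Numerically: q_1* = 5.2727, q_2* = 0.
Utility at the optimum: U(5.2727, 0) = 10.5455.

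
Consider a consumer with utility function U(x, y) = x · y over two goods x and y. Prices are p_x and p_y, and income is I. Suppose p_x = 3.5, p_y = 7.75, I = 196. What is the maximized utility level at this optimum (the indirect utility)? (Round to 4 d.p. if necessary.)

Tangency: MRS = y/x = p_x/p_y.
So p_y·y = p_x·x; combined with the budget, a share 0.5 of income goes to x.
Demand: x*(p_x,p_y,I) = 0.5·I/p_x and y* = 0.5·I/p_y.
At p_x=3.5, p_y=7.75, I=196: x* = 0.5·196/3.5 = 28, y* = 12.6452.
Utility at the optimum: U(28, 12.6452) = 354.0645.

V = 354.0645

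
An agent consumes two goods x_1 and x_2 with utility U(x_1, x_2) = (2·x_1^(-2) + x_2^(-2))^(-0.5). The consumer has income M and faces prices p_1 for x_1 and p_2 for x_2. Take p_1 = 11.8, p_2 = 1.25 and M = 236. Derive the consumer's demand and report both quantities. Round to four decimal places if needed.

MRS = MU_x_1/MU_x_2 = 2·(x_2/x_1)^(3). Set equal to p_1/p_2.
Hence x_2/x_1 = ((1/2)·p_1/p_2)^(1/(3)), i.e. raised to the 1/3 power.
With the ratio pinned down, the budget gives x_1* = M/(p_1 + p_2·(x_2/x_1)) and x_2* = (x_2/x_1)·x_1*.
Numerically x_2/x_1 = 1.677441, so x_1* = 236/(11.8 + 1.25·1.677441) = 16.9823 and x_2* = 1.677441·16.9823 = 28.4869.

x_1* = 16.9823, x_2* = 28.4869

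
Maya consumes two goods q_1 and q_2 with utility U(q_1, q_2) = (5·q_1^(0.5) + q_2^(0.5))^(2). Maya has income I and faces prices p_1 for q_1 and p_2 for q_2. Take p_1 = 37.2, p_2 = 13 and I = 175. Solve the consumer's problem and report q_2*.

MRS = MU_q_1/MU_q_2 = 5·(q_2/q_1)^(0.5). Set equal to p_1/p_2.
Solve for the ratio: q_2/q_1 = [(1/5)·p_1/p_2]^(2).
Substitute q_2 = (q_2/q_1)·q_1 into the budget: q_1* = I/(p_1 + p_2·(q_2/q_1)).
Numerically q_2/q_1 = 0.327536, so q_1* = 175/(37.2 + 13·0.327536) = 4.2211 and q_2* = 0.327536·4.2211 = 1.3826.

q_2* = 1.3826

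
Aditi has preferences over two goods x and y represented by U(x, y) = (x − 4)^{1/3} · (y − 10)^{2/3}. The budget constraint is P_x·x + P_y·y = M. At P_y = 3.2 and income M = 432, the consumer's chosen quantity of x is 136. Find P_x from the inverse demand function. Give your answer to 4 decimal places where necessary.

P_x = 1

This is Cobb-Douglas in (x−4, y−10): tangency gives 1/3·P_y·(y−10) = 2/3·P_x·(x−4).
Substituting into the budget: x* = 4 + 1/3·(M − 4·P_x − 10·P_y)/P_x, and y* = 10 + 2/3·(…)/P_y.
Set x* = 136 in the demand function and solve for P_x: P_x = 1.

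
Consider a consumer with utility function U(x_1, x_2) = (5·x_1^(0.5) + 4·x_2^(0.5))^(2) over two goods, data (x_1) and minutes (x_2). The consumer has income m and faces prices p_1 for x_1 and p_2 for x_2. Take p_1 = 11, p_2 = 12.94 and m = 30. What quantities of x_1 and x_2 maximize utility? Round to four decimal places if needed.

x_1* = 1.7663, x_2* = 0.8169

MU_x_1 ∝ 5·x_1^(-0.5), MU_x_2 ∝ 4·x_2^(-0.5), so MRS = (5/4)·(x_2/x_1)^(0.5) = p_1/p_2.
Hence x_2/x_1 = ((4/5)·p_1/p_2)^(1/(0.5)), i.e. raised to the 2 power.
Substitute x_2 = (x_2/x_1)·x_1 into the budget: x_1* = m/(p_1 + p_2·(x_2/x_1)).
Numerically x_2/x_1 = 0.462484, so x_1* = 30/(11 + 12.94·0.462484) = 1.7663 and x_2* = 0.462484·1.7663 = 0.8169.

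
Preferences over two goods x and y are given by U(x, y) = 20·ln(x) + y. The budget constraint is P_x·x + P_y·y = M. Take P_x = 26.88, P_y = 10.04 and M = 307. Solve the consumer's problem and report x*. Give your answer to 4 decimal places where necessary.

Set MRS = P_x/P_y: (20/x)/1 = P_x/P_y.
So x*(P_x,P_y) = 20·P_y/P_x, independent of income; and y* = (M − 20·P_y)/P_y.
At the given prices: x* = 20·10.04/26.88 = 7.4702.

x* = 7.4702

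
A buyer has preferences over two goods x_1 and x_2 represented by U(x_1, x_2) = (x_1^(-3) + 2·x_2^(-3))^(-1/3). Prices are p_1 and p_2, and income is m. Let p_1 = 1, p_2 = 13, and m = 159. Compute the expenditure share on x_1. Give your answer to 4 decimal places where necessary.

share on x_1 = 0.1094

MRS = MU_x_1/MU_x_2 = (1/2)·(x_2/x_1)^(4). Set equal to p_1/p_2.
Solve for the ratio: x_2/x_1 = [2·p_1/p_2]^(0.25).
Substitute x_2 = (x_2/x_1)·x_1 into the budget: x_1* = m/(p_1 + p_2·(x_2/x_1)).
Numerically x_2/x_1 = 0.626284, so x_1* = 159/(1 + 13·0.626284) = 17.3928 and x_2* = 0.626284·17.3928 = 10.8929.
Expenditure on x_1: 1·17.3928 = 17.3928; share = 0.1094.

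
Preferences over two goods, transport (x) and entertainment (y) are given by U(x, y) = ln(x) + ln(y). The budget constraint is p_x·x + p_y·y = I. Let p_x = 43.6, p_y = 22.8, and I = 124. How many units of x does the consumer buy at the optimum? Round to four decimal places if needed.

x* = 1.422

At p_x=43.6, p_y=22.8, I=124: x* = 0.5·124/43.6 = 1.422.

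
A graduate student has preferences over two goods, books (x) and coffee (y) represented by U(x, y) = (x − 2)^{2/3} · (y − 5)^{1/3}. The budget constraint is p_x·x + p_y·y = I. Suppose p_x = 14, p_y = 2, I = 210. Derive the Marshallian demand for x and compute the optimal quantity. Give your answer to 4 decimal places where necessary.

x* = 10.1905

MRS = 2·(y−5)/(x−2). Tangency with p_x/p_y gives y−5 = (1/2)·(p_x/p_y)·(x−2).
After buying the subsistence bundle (2, 5), a share 2/3 of the remaining income goes to x: x* = 2 + 2/3·(I − 2p_x − 5p_y)/p_x.
Discretionary income = 210 − 2·14 − 5·2 = 172; x* = 2 + 2/3·172/14 = 10.1905.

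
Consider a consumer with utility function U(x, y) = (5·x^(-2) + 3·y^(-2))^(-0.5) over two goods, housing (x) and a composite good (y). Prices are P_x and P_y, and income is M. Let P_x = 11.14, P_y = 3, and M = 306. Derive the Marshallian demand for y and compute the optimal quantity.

y* = 26.5411

Substitute y = (y/x)·x into the budget: x* = M/(P_x + P_y·(y/x)).
Numerically y/x = 1.306086, so x* = 306/(11.14 + 3·1.306086) = 20.3211 and y* = 1.306086·20.3211 = 26.5411.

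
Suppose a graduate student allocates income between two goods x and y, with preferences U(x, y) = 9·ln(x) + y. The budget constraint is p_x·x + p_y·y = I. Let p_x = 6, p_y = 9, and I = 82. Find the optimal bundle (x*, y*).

At the given prices: x* = 9·9/6 = 13.5, and y* = 0.1111.

x* = 13.5, y* = 0.1111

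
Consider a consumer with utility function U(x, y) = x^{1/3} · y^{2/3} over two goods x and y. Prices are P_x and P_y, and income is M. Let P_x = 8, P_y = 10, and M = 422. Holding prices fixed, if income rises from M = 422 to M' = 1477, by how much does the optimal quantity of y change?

The MRS is (1/2)·y/x. Set MRS = P_x/P_y.
Rearranging, P_y·y = 2·P_x·x. Substituting into the budget gives P_x·x·(1 + 2) = M.
Demand: x*(P_x,P_y,M) = 1/3·M/P_x and y* = 2/3·M/P_y.
At P_x=8, P_y=10, M=422: y* = 2/3·422/10 = 28.1333.
At M' = 1477: y* = 98.4667. Change: 98.4667 − 28.1333 = 70.3333.

Δy* = 70.3333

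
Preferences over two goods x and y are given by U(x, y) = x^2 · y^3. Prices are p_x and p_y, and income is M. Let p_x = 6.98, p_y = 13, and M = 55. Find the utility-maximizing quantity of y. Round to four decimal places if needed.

y* = 2.5385

Tangency: MRS = (2/3)·y/x = p_x/p_y.
So 2·p_y·y = 3·p_x·x; combined with the budget, a share 0.4 of income goes to x.
Demand: x*(p_x,p_y,M) = 0.4·M/p_x and y* = 0.6·M/p_y.
At p_x=6.98, p_y=13, M=55: y* = 0.6·55/13 = 2.5385.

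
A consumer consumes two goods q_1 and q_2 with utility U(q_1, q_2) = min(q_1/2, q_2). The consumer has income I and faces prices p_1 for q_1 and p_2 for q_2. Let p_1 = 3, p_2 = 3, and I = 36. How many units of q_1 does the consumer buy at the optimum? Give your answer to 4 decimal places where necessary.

Leontief preferences: the optimum is at the kink where q_1/2 = q_2/1, i.e. q_2 = (1/2)·q_1.
Budget: p_1·q_1 + p_2·(1/2)·q_1 = I, so (2·p_1 + p_2)·q_1 = 2·I.
Demand: q_1*(p_1,p_2,I) = 2·I/(2·p_1 + p_2), q_2* = I/(2·p_1 + p_2).
Here 2·3 + 3 = 9, giving q_1* = 8.

q_1* = 8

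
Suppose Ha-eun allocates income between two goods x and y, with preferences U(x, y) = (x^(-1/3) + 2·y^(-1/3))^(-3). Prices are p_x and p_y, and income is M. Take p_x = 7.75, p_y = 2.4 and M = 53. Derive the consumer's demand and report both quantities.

x* = 3.0332, y* = 12.2885

MU_x ∝ x^(-4/3), MU_y ∝ 2·y^(-4/3), so MRS = (1/2)·(y/x)^(4/3) = p_x/p_y.
Solve for the ratio: y/x = [2·p_x/p_y]^(0.75).
Substitute y = (y/x)·x into the budget: x* = M/(p_x + p_y·(y/x)).
Numerically y/x = 4.051262, so x* = 53/(7.75 + 2.4·4.051262) = 3.0332 and y* = 4.051262·3.0332 = 12.2885.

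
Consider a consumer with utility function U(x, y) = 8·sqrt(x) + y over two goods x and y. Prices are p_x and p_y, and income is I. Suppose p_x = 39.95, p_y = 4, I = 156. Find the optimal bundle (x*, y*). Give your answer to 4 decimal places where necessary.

x* = 0.1604, y* = 37.398

MU_x = 4/√x, MU_y = 1. Tangency: 4/√x = p_x/p_y.
Thus x* = (4·p_y/p_x)² — independent of I — with the rest of income spent on y.
Plugging in: x* = (4·4/39.95)² = 0.1604, y* = 37.398.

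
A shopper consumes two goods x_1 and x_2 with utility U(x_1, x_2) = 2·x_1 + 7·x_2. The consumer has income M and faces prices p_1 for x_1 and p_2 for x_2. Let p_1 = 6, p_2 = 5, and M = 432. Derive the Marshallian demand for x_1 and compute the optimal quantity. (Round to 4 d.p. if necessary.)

Perfect substitutes: compare marginal utility per dollar. 2/p_1 vs 7/p_2 → 0.3333 vs 1.4.
x_2 gives more utility per dollar, so spend all income on x_2: x_2* = M/p_2, x_1* = 0.
Numerically: x_1* = 0, x_2* = 86.4.

x_1* = 0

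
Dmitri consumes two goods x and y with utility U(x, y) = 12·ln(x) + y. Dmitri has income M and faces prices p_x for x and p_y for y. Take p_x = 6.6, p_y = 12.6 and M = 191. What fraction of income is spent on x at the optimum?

share on x = 0.7916

MU_x = 12/x, MU_y = 1. Tangency: 12/x = p_x/p_y.
So x*(p_x,p_y) = 12·p_y/p_x, independent of income; and y* = (M − 12·p_y)/p_y.
At the given prices: x* = 12·12.6/6.6 = 22.9091, and y* = 3.1587.
Expenditure on x: 6.6·22.9091 = 151.2; share = 0.7916.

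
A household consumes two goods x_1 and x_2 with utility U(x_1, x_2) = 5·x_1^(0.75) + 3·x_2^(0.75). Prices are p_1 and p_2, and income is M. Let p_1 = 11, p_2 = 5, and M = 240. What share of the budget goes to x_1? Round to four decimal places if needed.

From the CES first-order condition, (5/3)·(x_2/x_1)^(0.25) = p_1/p_2.
Solve for the ratio: x_2/x_1 = [(3/5)·p_1/p_2]^(4).
With the ratio pinned down, the budget gives x_1* = M/(p_1 + p_2·(x_2/x_1)) and x_2* = (x_2/x_1)·x_1*.
Numerically x_2/x_1 = 3.035958, so x_1* = 240/(11 + 5·3.035958) = 9.1674 and x_2* = 3.035958·9.1674 = 27.8318.
Expenditure on x_1: 11·9.1674 = 100.8411; share = 0.4202.

share on x_1 = 0.4202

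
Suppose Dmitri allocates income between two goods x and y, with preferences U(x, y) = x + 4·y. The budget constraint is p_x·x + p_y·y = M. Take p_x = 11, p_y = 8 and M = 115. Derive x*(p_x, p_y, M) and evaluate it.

x* = 0

Numerically: x* = 0, y* = 14.375.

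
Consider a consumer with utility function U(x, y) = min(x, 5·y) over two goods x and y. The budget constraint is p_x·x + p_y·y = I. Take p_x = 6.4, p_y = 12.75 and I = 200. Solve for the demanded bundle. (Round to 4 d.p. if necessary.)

x* = 22.3464, y* = 4.4693

Demand: x*(p_x,p_y,I) = 5·I/(5·p_x + p_y), y* = I/(5·p_x + p_y).
Here 5·6.4 + 12.75 = 44.75, giving x* = 22.3464 and y* = 4.4693.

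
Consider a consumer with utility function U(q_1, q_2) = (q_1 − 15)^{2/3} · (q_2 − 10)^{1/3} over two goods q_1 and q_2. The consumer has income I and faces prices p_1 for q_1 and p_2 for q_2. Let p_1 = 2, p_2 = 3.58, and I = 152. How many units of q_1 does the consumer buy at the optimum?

Substituting into the budget: q_1* = 15 + 2/3·(I − 15·p_1 − 10·p_2)/p_1, and q_2* = 10 + 1/3·(…)/p_2.
Discretionary income = 152 − 15·2 − 10·3.58 = 86.2; q_1* = 15 + 2/3·86.2/2 = 43.7333.

q_1* = 43.7333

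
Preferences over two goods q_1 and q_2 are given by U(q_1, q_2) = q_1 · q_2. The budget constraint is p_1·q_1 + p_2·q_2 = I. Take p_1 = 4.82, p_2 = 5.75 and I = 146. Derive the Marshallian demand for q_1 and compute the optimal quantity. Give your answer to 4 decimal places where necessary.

Demand: q_1*(p_1,p_2,I) = 0.5·I/p_1 and q_2* = 0.5·I/p_2.
At p_1=4.82, p_2=5.75, I=146: q_1* = 0.5·146/4.82 = 15.1452.

q_1* = 15.1452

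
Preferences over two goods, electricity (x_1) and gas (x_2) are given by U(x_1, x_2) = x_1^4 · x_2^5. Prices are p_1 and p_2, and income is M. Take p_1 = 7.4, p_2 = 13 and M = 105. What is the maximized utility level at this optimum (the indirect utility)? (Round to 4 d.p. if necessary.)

Demand: x_1*(p_1,p_2,M) = 4/9·M/p_1 and x_2* = 5/9·M/p_2.
At p_1=7.4, p_2=13, M=105: x_1* = 4/9·105/7.4 = 6.3063, x_2* = 4.4872.
Utility at the optimum: U(6.3063, 4.4872) = 2877182.7855.

V = 2877182.7855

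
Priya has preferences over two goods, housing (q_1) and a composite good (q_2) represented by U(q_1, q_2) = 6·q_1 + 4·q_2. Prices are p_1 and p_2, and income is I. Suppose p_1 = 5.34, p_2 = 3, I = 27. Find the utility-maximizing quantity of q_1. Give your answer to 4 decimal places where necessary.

Linear utility — the consumer picks whichever good has higher MU/price: 6/5.34 = 1.1236 vs 4/3 = 1.3333.
q_2 gives more utility per dollar, so spend all income on q_2: q_2* = I/p_2, q_1* = 0.
Numerically: q_1* = 0, q_2* = 9.

q_1* = 0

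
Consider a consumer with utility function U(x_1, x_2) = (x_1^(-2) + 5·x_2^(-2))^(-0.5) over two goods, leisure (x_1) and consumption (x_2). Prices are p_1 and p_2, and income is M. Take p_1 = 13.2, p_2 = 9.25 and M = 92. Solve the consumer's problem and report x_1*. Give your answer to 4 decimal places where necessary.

x_1* = 2.967

Substitute x_2 = (x_2/x_1)·x_1 into the budget: x_1* = M/(p_1 + p_2·(x_2/x_1)).
Numerically x_2/x_1 = 1.925163, so x_1* = 92/(13.2 + 9.25·1.925163) = 2.967.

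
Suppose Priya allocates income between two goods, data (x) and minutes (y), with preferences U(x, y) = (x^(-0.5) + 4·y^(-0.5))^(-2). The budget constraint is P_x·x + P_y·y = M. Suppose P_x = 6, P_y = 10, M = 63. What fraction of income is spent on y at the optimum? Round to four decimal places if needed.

share on y = 0.7492

Numerically y/x = 1.792562, so x* = 63/(6 + 10·1.792562) = 2.6332 and y* = 1.792562·2.6332 = 4.7201.
Expenditure on y: 10·4.7201 = 47.201; share = 0.7492.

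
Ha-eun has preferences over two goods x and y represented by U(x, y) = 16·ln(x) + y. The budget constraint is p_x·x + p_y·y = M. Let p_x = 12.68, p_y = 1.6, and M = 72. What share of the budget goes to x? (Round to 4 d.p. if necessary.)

Set MRS = p_x/p_y: (16/x)/1 = p_x/p_y.
So x*(p_x,p_y) = 16·p_y/p_x, independent of income; and y* = (M − 16·p_y)/p_y.
At the given prices: x* = 16·1.6/12.68 = 2.0189, and y* = 29.
Expenditure on x: 12.68·2.0189 = 25.6; share = 0.3556.

share on x = 0.3556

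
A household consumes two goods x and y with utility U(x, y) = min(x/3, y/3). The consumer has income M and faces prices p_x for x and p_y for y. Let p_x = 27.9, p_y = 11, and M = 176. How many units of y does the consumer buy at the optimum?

y* = 4.5244

With perfect complements, no substitution: consume in ratio x:y = 3:3.
Budget: p_x·x + p_y·x = M, so (3·p_x + 3·p_y)·x = 3·M.
Demand: x*(p_x,p_y,M) = 3·M/(3·p_x + 3·p_y), y* = 3·M/(3·p_x + 3·p_y).
Here 3·27.9 + 3·11 = 116.7, giving y* = 4.5244.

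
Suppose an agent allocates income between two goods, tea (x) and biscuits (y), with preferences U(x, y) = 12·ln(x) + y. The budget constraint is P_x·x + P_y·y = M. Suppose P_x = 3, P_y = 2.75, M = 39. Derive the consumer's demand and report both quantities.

So x*(P_x,P_y) = 12·P_y/P_x, independent of income; and y* = (M − 12·P_y)/P_y.
At the given prices: x* = 12·2.75/3 = 11, and y* = 2.1818.

x* = 11, y* = 2.1818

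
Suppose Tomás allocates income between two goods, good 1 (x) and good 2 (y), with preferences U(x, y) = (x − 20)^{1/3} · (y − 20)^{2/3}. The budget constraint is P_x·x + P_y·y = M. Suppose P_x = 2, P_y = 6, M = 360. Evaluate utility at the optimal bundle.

V = 25.4381

This is Cobb-Douglas in (x−20, y−20): tangency gives 1/3·P_y·(y−20) = 2/3·P_x·(x−20).
Substituting into the budget: x* = 20 + 1/3·(M − 20·P_x − 20·P_y)/P_x, and y* = 20 + 2/3·(…)/P_y.
Discretionary income = 360 − 20·2 − 20·6 = 200; x* = 20 + 1/3·200/2 = 53.3333; y* = 20 + 2/3·200/6 = 42.2222.
Utility at the optimum: U(53.3333, 42.2222) = 25.4381.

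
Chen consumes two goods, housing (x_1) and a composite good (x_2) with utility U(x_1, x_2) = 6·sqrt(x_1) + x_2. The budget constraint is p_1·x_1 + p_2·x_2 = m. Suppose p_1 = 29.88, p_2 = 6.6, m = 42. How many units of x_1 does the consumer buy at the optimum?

x_1* = 0.4391

Utility is quasi-linear in x_2; the FOC for x_1 is 3/√x_1 = p_1/p_2.
Solve: √x_1 = 3·p_2/p_1, so x_1*(p_1,p_2) = (3·p_2/p_1)², and x_2* = (m − p_1·x_1*)/p_2.
Plugging in: x_1* = (3·6.6/29.88)² = 0.4391.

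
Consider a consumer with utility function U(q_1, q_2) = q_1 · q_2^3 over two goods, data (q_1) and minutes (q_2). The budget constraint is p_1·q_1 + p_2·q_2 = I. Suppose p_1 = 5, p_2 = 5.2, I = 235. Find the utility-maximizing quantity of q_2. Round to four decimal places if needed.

q_2* = 33.8942

Demand: q_1*(p_1,p_2,I) = 0.25·I/p_1 and q_2* = 0.75·I/p_2.
At p_1=5, p_2=5.2, I=235: q_2* = 0.75·235/5.2 = 33.8942.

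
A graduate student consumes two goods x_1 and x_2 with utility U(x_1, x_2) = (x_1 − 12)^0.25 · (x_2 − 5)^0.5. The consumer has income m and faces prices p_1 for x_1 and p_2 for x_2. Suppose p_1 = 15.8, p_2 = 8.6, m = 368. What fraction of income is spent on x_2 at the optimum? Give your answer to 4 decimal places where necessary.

Discretionary income = 368 − 12·15.8 − 5·8.6 = 135.4; x_1* = 12 + 1/3·135.4/15.8 = 14.8565; x_2* = 5 + 2/3·135.4/8.6 = 15.4961.
Expenditure on x_2: 8.6·15.4961 = 133.2667; share = 0.3621.

share on x_2 = 0.3621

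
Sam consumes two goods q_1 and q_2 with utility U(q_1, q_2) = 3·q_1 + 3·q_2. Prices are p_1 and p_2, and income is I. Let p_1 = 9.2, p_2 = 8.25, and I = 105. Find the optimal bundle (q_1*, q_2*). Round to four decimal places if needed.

q_1* = 0, q_2* = 12.7273

Linear utility — the consumer picks whichever good has higher MU/price: 3/9.2 = 0.3261 vs 3/8.25 = 0.3636.
q_2 gives more utility per dollar, so spend all income on q_2: q_2* = I/p_2, q_1* = 0.
Numerically: q_1* = 0, q_2* = 12.7273.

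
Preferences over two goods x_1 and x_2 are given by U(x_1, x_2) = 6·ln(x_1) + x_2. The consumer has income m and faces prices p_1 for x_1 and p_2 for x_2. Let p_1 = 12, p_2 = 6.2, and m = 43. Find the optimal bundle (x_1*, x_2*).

MU_x_1 = 6/x_1, MU_x_2 = 1. Tangency: 6/x_1 = p_1/p_2.
So x_1*(p_1,p_2) = 6·p_2/p_1, independent of income; and x_2* = (m − 6·p_2)/p_2.
At the given prices: x_1* = 6·6.2/12 = 3.1, and x_2* = 0.9355.

x_1* = 3.1, x_2* = 0.9355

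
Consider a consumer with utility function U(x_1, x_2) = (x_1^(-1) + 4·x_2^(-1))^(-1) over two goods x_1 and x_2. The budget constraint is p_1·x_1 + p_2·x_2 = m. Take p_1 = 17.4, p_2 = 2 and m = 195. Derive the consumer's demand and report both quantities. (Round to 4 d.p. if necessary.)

x_1* = 6.6785, x_2* = 39.3973

MRS = MU_x_1/MU_x_2 = (1/4)·(x_2/x_1)^(2). Set equal to p_1/p_2.
Solve for the ratio: x_2/x_1 = [4·p_1/p_2]^(0.5).
Substitute x_2 = (x_2/x_1)·x_1 into the budget: x_1* = m/(p_1 + p_2·(x_2/x_1)).
Numerically x_2/x_1 = 5.899152, so x_1* = 195/(17.4 + 2·5.899152) = 6.6785 and x_2* = 5.899152·6.6785 = 39.3973.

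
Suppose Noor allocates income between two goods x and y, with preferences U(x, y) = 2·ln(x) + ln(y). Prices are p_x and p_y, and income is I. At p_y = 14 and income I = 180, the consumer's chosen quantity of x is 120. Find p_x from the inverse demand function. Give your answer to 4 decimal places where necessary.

The MRS is 2·y/x. Set MRS = p_x/p_y.
So 2·p_y·y = p_x·x; combined with the budget, a share 2/3 of income goes to x.
Demand: x*(p_x,p_y,I) = 2/3·I/p_x and y* = 1/3·I/p_y.
Set x* = 120 in the demand function and solve for p_x: p_x = 1.

p_x = 1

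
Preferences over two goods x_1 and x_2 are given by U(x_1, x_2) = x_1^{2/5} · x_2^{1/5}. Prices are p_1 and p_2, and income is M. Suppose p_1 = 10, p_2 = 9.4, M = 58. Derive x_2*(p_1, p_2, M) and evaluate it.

The MRS is 2·x_2/x_1. Set MRS = p_1/p_2.
Rearranging, p_2·x_2 = (1/2)·p_1·x_1. Substituting into the budget gives p_1·x_1·(1 + (1/2)) = M.
Demand: x_1*(p_1,p_2,M) = 2/3·M/p_1 and x_2* = 1/3·M/p_2.
At p_1=10, p_2=9.4, M=58: x_2* = 1/3·58/9.4 = 2.0567.

x_2* = 2.0567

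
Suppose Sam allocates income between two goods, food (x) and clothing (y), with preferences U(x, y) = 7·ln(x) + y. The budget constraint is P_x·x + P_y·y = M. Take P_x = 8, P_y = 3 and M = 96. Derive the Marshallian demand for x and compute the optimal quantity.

x* = 2.625

Set MRS = P_x/P_y: (7/x)/1 = P_x/P_y.
So x*(P_x,P_y) = 7·P_y/P_x, independent of income; and y* = (M − 7·P_y)/P_y.
At the given prices: x* = 7·3/8 = 2.625.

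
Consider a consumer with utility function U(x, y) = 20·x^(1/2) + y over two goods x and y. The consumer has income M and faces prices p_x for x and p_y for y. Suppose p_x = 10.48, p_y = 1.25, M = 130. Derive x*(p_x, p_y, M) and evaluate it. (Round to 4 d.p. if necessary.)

x* = 1.4226

Plugging in: x* = (10·1.25/10.48)² = 1.4226.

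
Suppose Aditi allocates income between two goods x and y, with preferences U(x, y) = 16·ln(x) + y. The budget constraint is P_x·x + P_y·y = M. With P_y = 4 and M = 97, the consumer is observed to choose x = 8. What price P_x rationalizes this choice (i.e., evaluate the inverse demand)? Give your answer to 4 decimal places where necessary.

P_x = 8

Set MRS = P_x/P_y: (16/x)/1 = P_x/P_y.
So x*(P_x,P_y) = 16·P_y/P_x, independent of income; and y* = (M − 16·P_y)/P_y.
Set x* = 8 in the demand function and solve for P_x: P_x = 8.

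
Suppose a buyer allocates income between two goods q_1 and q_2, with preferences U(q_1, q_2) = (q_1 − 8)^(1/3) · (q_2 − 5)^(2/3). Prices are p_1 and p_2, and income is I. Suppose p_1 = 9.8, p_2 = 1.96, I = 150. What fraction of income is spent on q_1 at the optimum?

share on q_1 = 0.66

Let q_1' = q_1−8, q_2' = q_2−5. MRS = (1/2)·q_2'/q_1' = p_1/p_2.
Substituting into the budget: q_1* = 8 + 1/3·(I − 8·p_1 − 5·p_2)/p_1, and q_2* = 5 + 2/3·(…)/p_2.
Discretionary income = 150 − 8·9.8 − 5·1.96 = 61.8; q_1* = 8 + 1/3·61.8/9.8 = 10.102; q_2* = 5 + 2/3·61.8/1.96 = 26.0204.
Expenditure on q_1: 9.8·10.102 = 99; share = 0.66.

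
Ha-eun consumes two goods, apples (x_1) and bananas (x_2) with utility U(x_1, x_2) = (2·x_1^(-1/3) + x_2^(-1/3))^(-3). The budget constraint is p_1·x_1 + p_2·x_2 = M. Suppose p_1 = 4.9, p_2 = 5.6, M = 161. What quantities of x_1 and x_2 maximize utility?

x_1* = 20.3476, x_2* = 10.9458

MRS = MU_x_1/MU_x_2 = 2·(x_2/x_1)^(4/3). Set equal to p_1/p_2.
Solve for the ratio: x_2/x_1 = [(1/2)·p_1/p_2]^(0.75).
Substitute x_2 = (x_2/x_1)·x_1 into the budget: x_1* = M/(p_1 + p_2·(x_2/x_1)).
Numerically x_2/x_1 = 0.53794, so x_1* = 161/(4.9 + 5.6·0.53794) = 20.3476 and x_2* = 0.53794·20.3476 = 10.9458.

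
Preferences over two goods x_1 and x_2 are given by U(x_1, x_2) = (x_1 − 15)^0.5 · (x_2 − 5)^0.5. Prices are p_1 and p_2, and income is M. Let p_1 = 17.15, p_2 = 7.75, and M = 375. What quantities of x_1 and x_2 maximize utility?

x_1* = 17.3032, x_2* = 10.0968

MRS = (x_2−5)/(x_1−15). Tangency with p_1/p_2 gives x_2−5 = (p_1/p_2)·(x_1−15).
Substituting into the budget: x_1* = 15 + 0.5·(M − 15·p_1 − 5·p_2)/p_1, and x_2* = 5 + 0.5·(…)/p_2.
Discretionary income = 375 − 15·17.15 − 5·7.75 = 79; x_1* = 15 + 0.5·79/17.15 = 17.3032; x_2* = 5 + 0.5·79/7.75 = 10.0968.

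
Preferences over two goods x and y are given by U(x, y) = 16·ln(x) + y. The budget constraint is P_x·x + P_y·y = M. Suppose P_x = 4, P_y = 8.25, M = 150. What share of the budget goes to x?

Set MRS = P_x/P_y: (16/x)/1 = P_x/P_y.
So x*(P_x,P_y) = 16·P_y/P_x, independent of income; and y* = (M − 16·P_y)/P_y.
At the given prices: x* = 16·8.25/4 = 33, and y* = 2.1818.
Expenditure on x: 4·33 = 132; share = 0.88.

share on x = 0.88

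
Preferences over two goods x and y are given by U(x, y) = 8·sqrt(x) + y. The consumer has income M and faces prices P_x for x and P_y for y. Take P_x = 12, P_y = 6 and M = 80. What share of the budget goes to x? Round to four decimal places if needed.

share on x = 0.6

Thus x* = (4·P_y/P_x)² — independent of M — with the rest of income spent on y.
Plugging in: x* = (4·6/12)² = 4, y* = 5.3333.
Expenditure on x: 12·4 = 48; share = 0.6.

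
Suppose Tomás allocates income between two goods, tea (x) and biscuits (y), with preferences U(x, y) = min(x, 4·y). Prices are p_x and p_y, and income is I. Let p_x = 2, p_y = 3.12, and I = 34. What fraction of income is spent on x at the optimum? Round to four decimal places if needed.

share on x = 0.7194

With perfect complements, no substitution: consume in ratio x:y = 4:1.
Budget: p_x·x + p_y·(1/4)·x = I, so (4·p_x + p_y)·x = 4·I.
Demand: x*(p_x,p_y,I) = 4·I/(4·p_x + p_y), y* = I/(4·p_x + p_y).
Here 4·2 + 3.12 = 11.12, giving x* = 12.2302 and y* = 3.0576.
Expenditure on x: 2·12.2302 = 24.4604; share = 0.7194.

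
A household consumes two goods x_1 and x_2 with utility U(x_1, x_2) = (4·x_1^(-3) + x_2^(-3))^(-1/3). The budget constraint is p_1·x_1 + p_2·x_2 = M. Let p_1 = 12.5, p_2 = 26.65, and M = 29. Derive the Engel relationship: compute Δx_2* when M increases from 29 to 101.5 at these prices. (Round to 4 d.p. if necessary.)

With the ratio pinned down, the budget gives x_1* = M/(p_1 + p_2·(x_2/x_1)) and x_2* = (x_2/x_1)·x_1*.
Numerically x_2/x_1 = 0.585178, so x_1* = 29/(12.5 + 26.65·0.585178) = 1.0322 and x_2* = 0.585178·1.0322 = 0.604.
At M' = 101.5: x_2* = 2.1141. Change: 2.1141 − 0.604 = 1.5101.

Δx_2* = 1.5101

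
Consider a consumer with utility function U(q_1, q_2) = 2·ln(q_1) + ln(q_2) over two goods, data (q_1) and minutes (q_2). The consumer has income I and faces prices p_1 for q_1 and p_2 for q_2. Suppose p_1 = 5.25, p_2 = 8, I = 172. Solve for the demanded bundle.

The MRS is 2·q_2/q_1. Set MRS = p_1/p_2.
Rearranging, p_2·q_2 = (1/2)·p_1·q_1. Substituting into the budget gives p_1·q_1·(1 + (1/2)) = I.
Demand: q_1*(p_1,p_2,I) = 2/3·I/p_1 and q_2* = 1/3·I/p_2.
At p_1=5.25, p_2=8, I=172: q_1* = 2/3·172/5.25 = 21.8413, q_2* = 7.1667.

q_1* = 21.8413, q_2* = 7.1667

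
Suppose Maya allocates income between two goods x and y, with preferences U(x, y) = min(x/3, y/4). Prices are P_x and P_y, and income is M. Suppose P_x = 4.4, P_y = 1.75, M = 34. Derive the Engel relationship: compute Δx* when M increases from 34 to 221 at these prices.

With perfect complements, no substitution: consume in ratio x:y = 3:4.
Budget: P_x·x + P_y·(4/3)·x = M, so (3·P_x + 4·P_y)·x = 3·M.
Demand: x*(P_x,P_y,M) = 3·M/(3·P_x + 4·P_y), y* = 4·M/(3·P_x + 4·P_y).
Here 3·4.4 + 4·1.75 = 20.2, giving x* = 5.0495.
At M' = 221: x* = 32.8218. Change: 32.8218 − 5.0495 = 27.7723.

Δx* = 27.7723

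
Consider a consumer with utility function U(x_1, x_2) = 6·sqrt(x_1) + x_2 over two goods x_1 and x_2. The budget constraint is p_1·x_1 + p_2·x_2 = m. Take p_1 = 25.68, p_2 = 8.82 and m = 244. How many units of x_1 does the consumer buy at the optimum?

x_1* = 1.0617

Utility is quasi-linear in x_2; the FOC for x_1 is 3/√x_1 = p_1/p_2.
Thus x_1* = (3·p_2/p_1)² — independent of m — with the rest of income spent on x_2.
Plugging in: x_1* = (3·8.82/25.68)² = 1.0617.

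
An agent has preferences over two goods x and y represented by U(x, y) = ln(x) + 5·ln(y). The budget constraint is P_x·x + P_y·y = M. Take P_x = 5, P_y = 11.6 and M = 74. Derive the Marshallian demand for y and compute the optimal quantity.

MU_x/MU_y = (y)/(5·x); tangency sets this equal to P_x/P_y.
So P_y·y = 5·P_x·x; combined with the budget, a share 1/6 of income goes to x.
Demand: x*(P_x,P_y,M) = 1/6·M/P_x and y* = 5/6·M/P_y.
At P_x=5, P_y=11.6, M=74: y* = 5/6·74/11.6 = 5.3161.

y* = 5.3161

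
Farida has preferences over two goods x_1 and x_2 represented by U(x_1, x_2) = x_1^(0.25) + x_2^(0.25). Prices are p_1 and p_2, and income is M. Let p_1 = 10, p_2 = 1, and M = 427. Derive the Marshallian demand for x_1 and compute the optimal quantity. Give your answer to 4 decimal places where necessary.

MU_x_1 ∝ x_1^(-0.75), MU_x_2 ∝ x_2^(-0.75), so MRS = (x_2/x_1)^(0.75) = p_1/p_2.
Hence x_2/x_1 = (p_1/p_2)^(1/(0.75)), i.e. raised to the 4/3 power.
With the ratio pinned down, the budget gives x_1* = M/(p_1 + p_2·(x_2/x_1)) and x_2* = (x_2/x_1)·x_1*.
Numerically x_2/x_1 = 21.544347, so x_1* = 427/(10 + 1·21.544347) = 13.5365.

x_1* = 13.5365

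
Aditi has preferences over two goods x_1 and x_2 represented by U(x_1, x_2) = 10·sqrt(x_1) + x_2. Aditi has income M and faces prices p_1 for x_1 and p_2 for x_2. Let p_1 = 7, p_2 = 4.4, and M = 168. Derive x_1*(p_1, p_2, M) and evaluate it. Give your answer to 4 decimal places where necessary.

x_1* = 9.8776

Utility is quasi-linear in x_2; the FOC for x_1 is 5/√x_1 = p_1/p_2.
Solve: √x_1 = 5·p_2/p_1, so x_1*(p_1,p_2) = (5·p_2/p_1)², and x_2* = (M − p_1·x_1*)/p_2.
Plugging in: x_1* = (5·4.4/7)² = 9.8776.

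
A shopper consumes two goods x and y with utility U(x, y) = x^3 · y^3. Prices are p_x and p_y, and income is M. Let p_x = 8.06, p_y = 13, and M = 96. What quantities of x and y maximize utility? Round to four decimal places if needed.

x* = 5.9553, y* = 3.6923

Tangency: MRS = y/x = p_x/p_y.
Rearranging, p_y·y = p_x·x. Substituting into the budget gives p_x·x·(1 + 1) = M.
Demand: x*(p_x,p_y,M) = 0.5·M/p_x and y* = 0.5·M/p_y.
At p_x=8.06, p_y=13, M=96: x* = 0.5·96/8.06 = 5.9553, y* = 3.6923.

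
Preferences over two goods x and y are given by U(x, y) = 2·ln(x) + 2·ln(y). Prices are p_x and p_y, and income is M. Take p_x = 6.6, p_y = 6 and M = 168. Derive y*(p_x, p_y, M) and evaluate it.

Demand: x*(p_x,p_y,M) = 0.5·M/p_x and y* = 0.5·M/p_y.
At p_x=6.6, p_y=6, M=168: y* = 0.5·168/6 = 14.

y* = 14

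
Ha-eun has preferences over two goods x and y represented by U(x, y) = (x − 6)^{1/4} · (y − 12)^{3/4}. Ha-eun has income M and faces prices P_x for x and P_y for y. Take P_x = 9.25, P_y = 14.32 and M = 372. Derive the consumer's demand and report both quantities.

This is Cobb-Douglas in (x−6, y−12): tangency gives 0.25·P_y·(y−12) = 0.75·P_x·(x−6).
After buying the subsistence bundle (6, 12), a share 0.25 of the remaining income goes to x: x* = 6 + 0.25·(M − 6P_x − 12P_y)/P_x.
Discretionary income = 372 − 6·9.25 − 12·14.32 = 144.66; x* = 6 + 0.25·144.66/9.25 = 9.9097; y* = 12 + 0.75·144.66/14.32 = 19.5765.

x* = 9.9097, y* = 19.5765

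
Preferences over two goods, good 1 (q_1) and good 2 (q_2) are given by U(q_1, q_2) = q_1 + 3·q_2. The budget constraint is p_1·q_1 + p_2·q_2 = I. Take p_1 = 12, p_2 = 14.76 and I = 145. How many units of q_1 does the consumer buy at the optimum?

q_1* = 0

Perfect substitutes: compare marginal utility per dollar. 1/p_1 vs 3/p_2 → 0.0833 vs 0.2033.
q_2 gives more utility per dollar, so spend all income on q_2: q_2* = I/p_2, q_1* = 0.
Numerically: q_1* = 0, q_2* = 9.8238.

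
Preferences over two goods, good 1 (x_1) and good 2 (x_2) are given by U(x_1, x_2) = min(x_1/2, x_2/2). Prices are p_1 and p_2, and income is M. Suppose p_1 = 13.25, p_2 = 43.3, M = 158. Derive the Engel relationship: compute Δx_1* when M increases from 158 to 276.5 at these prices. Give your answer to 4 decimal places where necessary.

Δx_1* = 2.0955

With perfect complements, no substitution: consume in ratio x_1:x_2 = 2:2.
Budget: p_1·x_1 + p_2·x_1 = M, so (2·p_1 + 2·p_2)·x_1 = 2·M.
Demand: x_1*(p_1,p_2,M) = 2·M/(2·p_1 + 2·p_2), x_2* = 2·M/(2·p_1 + 2·p_2).
Here 2·13.25 + 2·43.3 = 113.1, giving x_1* = 2.794.
At M' = 276.5: x_1* = 4.8895. Change: 4.8895 − 2.794 = 2.0955.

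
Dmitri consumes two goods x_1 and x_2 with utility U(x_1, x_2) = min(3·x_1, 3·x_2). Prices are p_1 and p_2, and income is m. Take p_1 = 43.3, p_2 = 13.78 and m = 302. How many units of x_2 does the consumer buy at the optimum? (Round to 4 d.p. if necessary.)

With perfect complements, no substitution: consume in ratio x_1:x_2 = 3:3.
Budget: p_1·x_1 + p_2·x_1 = m, so (3·p_1 + 3·p_2)·x_1 = 3·m.
Demand: x_1*(p_1,p_2,m) = 3·m/(3·p_1 + 3·p_2), x_2* = 3·m/(3·p_1 + 3·p_2).
Here 3·43.3 + 3·13.78 = 171.24, giving x_2* = 5.2908.

x_2* = 5.2908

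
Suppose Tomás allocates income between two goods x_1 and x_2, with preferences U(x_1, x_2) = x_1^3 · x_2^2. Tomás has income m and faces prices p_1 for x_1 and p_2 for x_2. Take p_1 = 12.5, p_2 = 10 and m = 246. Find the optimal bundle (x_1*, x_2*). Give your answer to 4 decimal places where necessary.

Tangency: MRS = (3/2)·x_2/x_1 = p_1/p_2.
So 3·p_2·x_2 = 2·p_1·x_1; combined with the budget, a share 0.6 of income goes to x_1.
Demand: x_1*(p_1,p_2,m) = 0.6·m/p_1 and x_2* = 0.4·m/p_2.
At p_1=12.5, p_2=10, m=246: x_1* = 0.6·246/12.5 = 11.808, x_2* = 9.84.

x_1* = 11.808, x_2* = 9.84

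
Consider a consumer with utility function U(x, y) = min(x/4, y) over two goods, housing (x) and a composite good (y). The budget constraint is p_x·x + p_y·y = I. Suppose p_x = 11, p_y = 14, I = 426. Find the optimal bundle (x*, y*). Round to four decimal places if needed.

x* = 29.3793, y* = 7.3448

With perfect complements, no substitution: consume in ratio x:y = 4:1.
Budget: p_x·x + p_y·(1/4)·x = I, so (4·p_x + p_y)·x = 4·I.
Demand: x*(p_x,p_y,I) = 4·I/(4·p_x + p_y), y* = I/(4·p_x + p_y).
Here 4·11 + 14 = 58, giving x* = 29.3793 and y* = 7.3448.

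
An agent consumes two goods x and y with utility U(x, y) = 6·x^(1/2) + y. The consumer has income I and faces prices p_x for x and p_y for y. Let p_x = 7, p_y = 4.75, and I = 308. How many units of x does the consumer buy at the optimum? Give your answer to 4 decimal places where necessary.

MU_x = 3/√x, MU_y = 1. Tangency: 3/√x = p_x/p_y.
Solve: √x = 3·p_y/p_x, so x*(p_x,p_y) = (3·p_y/p_x)², and y* = (I − p_x·x*)/p_y.
Plugging in: x* = (3·4.75/7)² = 4.1441.

x* = 4.1441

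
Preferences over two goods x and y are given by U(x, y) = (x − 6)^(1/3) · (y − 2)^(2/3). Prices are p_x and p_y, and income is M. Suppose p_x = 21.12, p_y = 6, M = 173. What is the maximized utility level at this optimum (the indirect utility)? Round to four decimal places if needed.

V = 1.9873

MRS = (1/2)·(y−2)/(x−6). Tangency with p_x/p_y gives y−2 = 2·(p_x/p_y)·(x−6).
After buying the subsistence bundle (6, 2), a share 1/3 of the remaining income goes to x: x* = 6 + 1/3·(M − 6p_x − 2p_y)/p_x.
Discretionary income = 173 − 6·21.12 − 2·6 = 34.28; x* = 6 + 1/3·34.28/21.12 = 6.541; y* = 2 + 2/3·34.28/6 = 5.8089.
Utility at the optimum: U(6.541, 5.8089) = 1.9873.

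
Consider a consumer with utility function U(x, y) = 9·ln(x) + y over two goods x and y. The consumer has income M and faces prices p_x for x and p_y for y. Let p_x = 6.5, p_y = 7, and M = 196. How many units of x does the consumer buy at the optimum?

x* = 9.6923

So x*(p_x,p_y) = 9·p_y/p_x, independent of income; and y* = (M − 9·p_y)/p_y.
At the given prices: x* = 9·7/6.5 = 9.6923.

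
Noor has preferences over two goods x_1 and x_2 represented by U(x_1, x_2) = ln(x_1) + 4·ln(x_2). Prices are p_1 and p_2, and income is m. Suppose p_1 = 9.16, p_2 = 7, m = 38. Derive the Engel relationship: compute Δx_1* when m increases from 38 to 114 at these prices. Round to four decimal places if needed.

MU_x_1/MU_x_2 = (x_2)/(4·x_1); tangency sets this equal to p_1/p_2.
Rearranging, p_2·x_2 = 4·p_1·x_1. Substituting into the budget gives p_1·x_1·(1 + 4) = m.
Demand: x_1*(p_1,p_2,m) = 0.2·m/p_1 and x_2* = 0.8·m/p_2.
At p_1=9.16, p_2=7, m=38: x_1* = 0.2·38/9.16 = 0.8297.
At m' = 114: x_1* = 2.4891. Change: 2.4891 − 0.8297 = 1.6594.

Δx_1* = 1.6594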